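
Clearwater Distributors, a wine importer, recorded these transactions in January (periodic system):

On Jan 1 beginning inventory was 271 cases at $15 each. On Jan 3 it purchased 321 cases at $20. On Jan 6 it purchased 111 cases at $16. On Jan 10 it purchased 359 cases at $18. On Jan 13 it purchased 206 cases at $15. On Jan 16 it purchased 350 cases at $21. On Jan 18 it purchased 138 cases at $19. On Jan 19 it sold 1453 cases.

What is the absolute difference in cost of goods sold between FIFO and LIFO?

$1,382

FIFO COGS: 271 @ $15 + 321 @ $20 + 111 @ $16 + 359 @ $18 + 206 @ $15 + 185 @ $21 = $25,698
LIFO COGS: 138 @ $19 + 350 @ $21 + 206 @ $15 + 359 @ $18 + 111 @ $16 + 289 @ $20 = $27,080
Difference = |$25,698 − $27,080| = $1,382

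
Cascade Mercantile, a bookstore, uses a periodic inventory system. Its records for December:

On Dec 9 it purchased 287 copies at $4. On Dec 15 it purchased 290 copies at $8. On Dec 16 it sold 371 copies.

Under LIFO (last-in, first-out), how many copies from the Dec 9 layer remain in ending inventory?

Dec 16, 371 sold [LIFO — newest first]: 290 @ $8 + 81 @ $4 = $2,644
Ending inventory: 206 @ $4 = $824

206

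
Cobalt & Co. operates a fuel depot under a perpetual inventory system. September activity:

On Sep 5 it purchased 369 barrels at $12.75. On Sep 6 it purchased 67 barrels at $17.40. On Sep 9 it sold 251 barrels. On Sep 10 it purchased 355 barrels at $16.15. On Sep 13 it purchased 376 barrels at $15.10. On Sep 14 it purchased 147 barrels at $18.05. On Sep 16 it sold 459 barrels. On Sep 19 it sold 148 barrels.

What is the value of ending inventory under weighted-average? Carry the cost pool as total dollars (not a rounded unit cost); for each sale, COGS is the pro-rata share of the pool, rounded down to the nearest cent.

Ending inventory = $7,101.74

After Sep 5: 369 on hand, pool $4,704.75 (≈ $12.7500 each)
After Sep 6: 436 on hand, pool $5,870.55 (≈ $13.4646 each)
Sep 9, sell 251: 251/436 × $5,870.55 → $3,379.60
After Sep 10: 540 on hand, pool $8,224.20 (≈ $15.2300 each)
After Sep 13: 916 on hand, pool $13,901.80 (≈ $15.1766 each)
After Sep 14: 1063 on hand, pool $16,555.15 (≈ $15.5740 each)
Sep 16, sell 459: 459/1063 × $16,555.15 → $7,148.46
Sep 19, sell 148: 148/604 × $9,406.69 → $2,304.95
Total COGS = $3,379.60 + $7,148.46 + $2,304.95 = $12,833.01
Ending inventory (cost pool remaining) = $7,101.74
Check: goods available $19,934.75 = COGS $12,833.01 + ending $7,101.74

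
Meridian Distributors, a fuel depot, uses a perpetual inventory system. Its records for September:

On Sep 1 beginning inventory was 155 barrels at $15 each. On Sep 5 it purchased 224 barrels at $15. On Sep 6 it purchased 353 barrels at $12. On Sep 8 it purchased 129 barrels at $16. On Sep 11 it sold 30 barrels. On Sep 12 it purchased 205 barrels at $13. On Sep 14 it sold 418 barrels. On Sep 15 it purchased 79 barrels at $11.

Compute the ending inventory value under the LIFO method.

Ending inventory = $9,422

Sep 11, 30 sold [LIFO — newest first]: 30 @ $16 = $480
Sep 14, 418 sold [LIFO — newest first]: 205 @ $13 + 99 @ $16 + 114 @ $12 = $5,617
Total COGS = $480 + $5,617 = $6,097
Ending inventory: 155 @ $15 + 224 @ $15 + 239 @ $12 + 79 @ $11 = $9,422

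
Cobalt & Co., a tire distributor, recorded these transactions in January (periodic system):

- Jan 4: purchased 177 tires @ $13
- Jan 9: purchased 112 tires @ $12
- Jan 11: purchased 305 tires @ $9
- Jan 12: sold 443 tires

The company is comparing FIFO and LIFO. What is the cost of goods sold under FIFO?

FIFO COGS: 177 @ $13 + 112 @ $12 + 154 @ $9 = $5,031
LIFO COGS: 305 @ $9 + 112 @ $12 + 26 @ $13 = $4,427

COGS = $5,031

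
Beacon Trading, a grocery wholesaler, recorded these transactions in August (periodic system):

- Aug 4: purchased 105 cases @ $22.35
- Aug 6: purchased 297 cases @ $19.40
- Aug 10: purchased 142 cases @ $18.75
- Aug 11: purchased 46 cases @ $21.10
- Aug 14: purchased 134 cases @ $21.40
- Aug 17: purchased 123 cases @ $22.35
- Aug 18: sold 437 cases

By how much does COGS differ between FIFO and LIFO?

FIFO COGS: 105 @ $22.35 + 297 @ $19.40 + 35 @ $18.75 = $8,764.80
LIFO COGS: 123 @ $22.35 + 134 @ $21.40 + 46 @ $21.10 + 134 @ $18.75 = $9,099.75
Difference = |$8,764.80 − $9,099.75| = $334.95

$334.95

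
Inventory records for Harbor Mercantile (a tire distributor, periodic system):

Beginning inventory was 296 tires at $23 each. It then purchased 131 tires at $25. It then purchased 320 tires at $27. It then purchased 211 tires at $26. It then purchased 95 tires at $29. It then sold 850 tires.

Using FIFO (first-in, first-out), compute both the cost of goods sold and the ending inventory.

Sale 1 (850) [FIFO — oldest first]: 296 @ $23 + 131 @ $25 + 320 @ $27 + 103 @ $26 = $21,401
Ending inventory: 108 @ $26 + 95 @ $29 = $5,563

COGS = $21,401; ending inventory = $5,563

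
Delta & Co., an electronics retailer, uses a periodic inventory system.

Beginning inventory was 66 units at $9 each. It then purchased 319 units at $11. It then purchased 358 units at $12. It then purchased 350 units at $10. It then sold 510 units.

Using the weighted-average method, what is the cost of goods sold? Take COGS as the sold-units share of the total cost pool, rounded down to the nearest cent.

COGS = $5,552.14

Sale 1, sell 510: 510/1093 × $11,899.00 → $5,552.14
Ending inventory (cost pool remaining) = $6,346.86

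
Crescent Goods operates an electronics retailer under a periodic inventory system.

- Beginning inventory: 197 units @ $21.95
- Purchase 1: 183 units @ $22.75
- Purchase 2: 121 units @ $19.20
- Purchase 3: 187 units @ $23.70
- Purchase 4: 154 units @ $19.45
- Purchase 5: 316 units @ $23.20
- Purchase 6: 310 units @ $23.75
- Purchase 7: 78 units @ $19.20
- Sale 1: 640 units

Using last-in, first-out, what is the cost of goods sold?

COGS = $14,706.50

Sale 1 (640) [LIFO — newest first]: 78 @ $19.20 + 310 @ $23.75 + 252 @ $23.20 = $14,706.50
Ending inventory: 197 @ $21.95 + 183 @ $22.75 + 121 @ $19.20 + 187 @ $23.70 + 154 @ $19.45 + 64 @ $23.20 = $19,722.60
Check: goods available $34,429.10 = COGS $14,706.50 + ending $19,722.60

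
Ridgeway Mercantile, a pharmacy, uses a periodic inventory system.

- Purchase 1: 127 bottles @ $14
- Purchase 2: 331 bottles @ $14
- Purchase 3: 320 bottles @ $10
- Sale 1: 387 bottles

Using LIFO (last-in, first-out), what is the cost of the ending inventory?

Ending inventory = $5,474

Sale 1 (387) [LIFO — newest first]: 320 @ $10 + 67 @ $14 = $4,138
Ending inventory: 127 @ $14 + 264 @ $14 = $5,474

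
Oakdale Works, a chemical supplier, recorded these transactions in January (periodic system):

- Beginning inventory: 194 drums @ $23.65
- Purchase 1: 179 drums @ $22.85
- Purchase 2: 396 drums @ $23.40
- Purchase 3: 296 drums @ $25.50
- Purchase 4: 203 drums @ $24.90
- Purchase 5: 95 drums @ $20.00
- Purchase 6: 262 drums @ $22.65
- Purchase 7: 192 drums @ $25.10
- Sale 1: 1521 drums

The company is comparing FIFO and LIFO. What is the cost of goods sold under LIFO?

COGS = $36,282.05

FIFO COGS: 194 @ $23.65 + 179 @ $22.85 + 396 @ $23.40 + 296 @ $25.50 + 203 @ $24.90 + 95 @ $20.00 + 158 @ $22.65 = $36,026.05
LIFO COGS: 192 @ $25.10 + 262 @ $22.65 + 95 @ $20.00 + 203 @ $24.90 + 296 @ $25.50 + 396 @ $23.40 + 77 @ $22.85 = $36,282.05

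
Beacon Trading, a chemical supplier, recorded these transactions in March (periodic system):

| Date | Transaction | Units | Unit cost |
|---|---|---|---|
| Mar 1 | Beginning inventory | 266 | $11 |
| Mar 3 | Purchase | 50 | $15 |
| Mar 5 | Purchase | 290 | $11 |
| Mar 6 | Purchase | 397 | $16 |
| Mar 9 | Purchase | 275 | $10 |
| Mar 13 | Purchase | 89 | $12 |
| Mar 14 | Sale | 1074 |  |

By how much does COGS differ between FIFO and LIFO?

FIFO COGS: 266 @ $11 + 50 @ $15 + 290 @ $11 + 397 @ $16 + 71 @ $10 = $13,928
LIFO COGS: 89 @ $12 + 275 @ $10 + 397 @ $16 + 290 @ $11 + 23 @ $15 = $13,705
Difference = |$13,928 − $13,705| = $223

$223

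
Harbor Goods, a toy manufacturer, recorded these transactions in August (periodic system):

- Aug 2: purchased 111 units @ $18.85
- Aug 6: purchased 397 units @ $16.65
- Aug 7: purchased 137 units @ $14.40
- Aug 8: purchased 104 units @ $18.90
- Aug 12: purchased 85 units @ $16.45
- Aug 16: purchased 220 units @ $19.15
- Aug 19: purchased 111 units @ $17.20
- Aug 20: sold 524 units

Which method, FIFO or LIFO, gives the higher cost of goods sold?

LIFO

FIFO COGS: 111 @ $18.85 + 397 @ $16.65 + 16 @ $14.40 = $8,932.80
LIFO COGS: 111 @ $17.20 + 220 @ $19.15 + 85 @ $16.45 + 104 @ $18.90 + 4 @ $14.40 = $9,543.65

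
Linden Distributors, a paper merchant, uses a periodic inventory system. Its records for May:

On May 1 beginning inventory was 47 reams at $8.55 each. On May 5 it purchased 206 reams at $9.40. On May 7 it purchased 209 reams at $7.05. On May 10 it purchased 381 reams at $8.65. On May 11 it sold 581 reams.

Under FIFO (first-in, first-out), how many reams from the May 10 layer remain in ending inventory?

May 11, 581 sold [FIFO — oldest first]: 47 @ $8.55 + 206 @ $9.40 + 209 @ $7.05 + 119 @ $8.65 = $4,841.05
Ending inventory: 262 @ $8.65 = $2,266.30

262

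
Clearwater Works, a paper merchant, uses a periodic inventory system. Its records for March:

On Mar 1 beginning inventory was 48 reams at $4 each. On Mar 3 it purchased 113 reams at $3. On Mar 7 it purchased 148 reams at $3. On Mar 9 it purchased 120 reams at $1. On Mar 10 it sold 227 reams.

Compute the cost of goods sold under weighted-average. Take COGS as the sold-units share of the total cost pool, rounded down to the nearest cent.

COGS = $579.40

Mar 10, sell 227: 227/429 × $1,095.00 → $579.40
Ending inventory (cost pool remaining) = $515.60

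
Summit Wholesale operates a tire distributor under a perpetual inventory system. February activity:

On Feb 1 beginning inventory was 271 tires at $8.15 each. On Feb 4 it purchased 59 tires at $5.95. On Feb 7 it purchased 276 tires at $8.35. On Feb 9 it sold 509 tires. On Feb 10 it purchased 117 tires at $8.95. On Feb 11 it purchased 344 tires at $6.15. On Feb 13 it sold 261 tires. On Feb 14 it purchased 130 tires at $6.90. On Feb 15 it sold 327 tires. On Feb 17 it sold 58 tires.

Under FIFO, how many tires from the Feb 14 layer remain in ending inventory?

42

Feb 9, 509 sold [FIFO — oldest first]: 271 @ $8.15 + 59 @ $5.95 + 179 @ $8.35 = $4,054.35
Feb 13, 261 sold [FIFO — oldest first]: 97 @ $8.35 + 117 @ $8.95 + 47 @ $6.15 = $2,146.15
Feb 15, 327 sold [FIFO — oldest first]: 297 @ $6.15 + 30 @ $6.90 = $2,033.55
Feb 17, 58 sold [FIFO — oldest first]: 58 @ $6.90 = $400.20
Total COGS = $4,054.35 + $2,146.15 + $2,033.55 + $400.20 = $8,634.25
Ending inventory: 42 @ $6.90 = $289.80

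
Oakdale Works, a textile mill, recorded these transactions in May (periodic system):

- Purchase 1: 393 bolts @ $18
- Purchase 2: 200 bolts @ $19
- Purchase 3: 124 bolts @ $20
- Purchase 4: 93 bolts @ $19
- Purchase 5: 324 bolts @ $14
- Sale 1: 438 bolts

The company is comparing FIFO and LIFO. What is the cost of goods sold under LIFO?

FIFO COGS: 393 @ $18 + 45 @ $19 = $7,929
LIFO COGS: 324 @ $14 + 93 @ $19 + 21 @ $20 = $6,723

COGS = $6,723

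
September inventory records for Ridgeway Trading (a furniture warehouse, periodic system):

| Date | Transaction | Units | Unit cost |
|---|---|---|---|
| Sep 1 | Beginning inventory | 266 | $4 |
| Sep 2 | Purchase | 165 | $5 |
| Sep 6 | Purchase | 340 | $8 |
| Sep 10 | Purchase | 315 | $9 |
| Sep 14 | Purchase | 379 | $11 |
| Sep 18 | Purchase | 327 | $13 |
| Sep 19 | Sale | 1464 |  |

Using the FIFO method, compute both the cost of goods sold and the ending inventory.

COGS = $11,602; ending inventory = $4,262

Sep 19, 1464 sold [FIFO — oldest first]: 266 @ $4 + 165 @ $5 + 340 @ $8 + 315 @ $9 + 378 @ $11 = $11,602
Ending inventory: 1 @ $11 + 327 @ $13 = $4,262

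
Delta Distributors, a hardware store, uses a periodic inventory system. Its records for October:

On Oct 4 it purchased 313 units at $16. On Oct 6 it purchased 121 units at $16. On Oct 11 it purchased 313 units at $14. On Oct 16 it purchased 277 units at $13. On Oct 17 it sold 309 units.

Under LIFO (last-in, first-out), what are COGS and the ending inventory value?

Oct 17, 309 sold [LIFO — newest first]: 277 @ $13 + 32 @ $14 = $4,049
Ending inventory: 313 @ $16 + 121 @ $16 + 281 @ $14 = $10,878
Check: goods available $14,927 = COGS $4,049 + ending $10,878

COGS = $4,049; ending inventory = $10,878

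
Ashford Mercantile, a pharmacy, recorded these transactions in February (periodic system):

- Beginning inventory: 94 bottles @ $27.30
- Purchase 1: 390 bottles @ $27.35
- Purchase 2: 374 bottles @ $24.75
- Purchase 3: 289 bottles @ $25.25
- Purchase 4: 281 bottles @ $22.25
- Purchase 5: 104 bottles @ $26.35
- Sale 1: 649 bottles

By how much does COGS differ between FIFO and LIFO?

FIFO COGS: 94 @ $27.30 + 390 @ $27.35 + 165 @ $24.75 = $17,316.45
LIFO COGS: 104 @ $26.35 + 281 @ $22.25 + 264 @ $25.25 = $15,658.65
Difference = |$17,316.45 − $15,658.65| = $1,657.80

$1,657.80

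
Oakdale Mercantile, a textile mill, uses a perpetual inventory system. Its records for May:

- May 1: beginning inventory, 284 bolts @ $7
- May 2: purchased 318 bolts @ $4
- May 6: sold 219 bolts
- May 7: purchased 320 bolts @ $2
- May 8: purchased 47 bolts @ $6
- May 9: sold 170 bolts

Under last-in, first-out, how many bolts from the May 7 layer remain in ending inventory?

May 6, 219 sold [LIFO — newest first]: 219 @ $4 = $876
May 9, 170 sold [LIFO — newest first]: 47 @ $6 + 123 @ $2 = $528
Total COGS = $876 + $528 = $1,404
Ending inventory: 284 @ $7 + 99 @ $4 + 197 @ $2 = $2,778

197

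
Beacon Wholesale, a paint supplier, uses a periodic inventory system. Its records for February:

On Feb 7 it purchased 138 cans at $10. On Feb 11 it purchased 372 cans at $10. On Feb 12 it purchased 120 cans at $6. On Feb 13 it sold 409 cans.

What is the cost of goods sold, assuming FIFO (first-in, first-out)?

Feb 13, 409 sold [FIFO — oldest first]: 138 @ $10 + 271 @ $10 = $4,090
Ending inventory: 101 @ $10 + 120 @ $6 = $1,730

COGS = $4,090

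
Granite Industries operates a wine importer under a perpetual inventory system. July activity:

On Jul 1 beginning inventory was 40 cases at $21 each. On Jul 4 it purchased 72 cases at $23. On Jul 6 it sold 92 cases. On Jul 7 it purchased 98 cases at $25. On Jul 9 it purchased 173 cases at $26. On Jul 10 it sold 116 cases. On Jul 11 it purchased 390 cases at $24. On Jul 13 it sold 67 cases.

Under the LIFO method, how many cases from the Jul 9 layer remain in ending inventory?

Jul 6, 92 sold [LIFO — newest first]: 72 @ $23 + 20 @ $21 = $2,076
Jul 10, 116 sold [LIFO — newest first]: 116 @ $26 = $3,016
Jul 13, 67 sold [LIFO — newest first]: 67 @ $24 = $1,608
Total COGS = $2,076 + $3,016 + $1,608 = $6,700
Ending inventory: 20 @ $21 + 98 @ $25 + 57 @ $26 + 323 @ $24 = $12,104

57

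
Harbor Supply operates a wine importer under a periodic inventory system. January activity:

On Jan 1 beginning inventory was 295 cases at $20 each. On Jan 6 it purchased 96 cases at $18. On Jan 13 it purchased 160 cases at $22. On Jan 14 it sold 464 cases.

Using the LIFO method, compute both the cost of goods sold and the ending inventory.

COGS = $9,408; ending inventory = $1,740

Jan 14, 464 sold [LIFO — newest first]: 160 @ $22 + 96 @ $18 + 208 @ $20 = $9,408
Ending inventory: 87 @ $20 = $1,740
Check: goods available $11,148 = COGS $9,408 + ending $1,740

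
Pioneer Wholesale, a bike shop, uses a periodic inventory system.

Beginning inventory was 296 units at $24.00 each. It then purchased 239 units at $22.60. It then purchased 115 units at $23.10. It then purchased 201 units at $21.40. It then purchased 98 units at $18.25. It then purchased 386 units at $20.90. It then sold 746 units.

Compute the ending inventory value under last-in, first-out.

Ending inventory = $13,752.80

Sale 1 (746) [LIFO — newest first]: 386 @ $20.90 + 98 @ $18.25 + 201 @ $21.40 + 61 @ $23.10 = $15,566.40
Ending inventory: 296 @ $24.00 + 239 @ $22.60 + 54 @ $23.10 = $13,752.80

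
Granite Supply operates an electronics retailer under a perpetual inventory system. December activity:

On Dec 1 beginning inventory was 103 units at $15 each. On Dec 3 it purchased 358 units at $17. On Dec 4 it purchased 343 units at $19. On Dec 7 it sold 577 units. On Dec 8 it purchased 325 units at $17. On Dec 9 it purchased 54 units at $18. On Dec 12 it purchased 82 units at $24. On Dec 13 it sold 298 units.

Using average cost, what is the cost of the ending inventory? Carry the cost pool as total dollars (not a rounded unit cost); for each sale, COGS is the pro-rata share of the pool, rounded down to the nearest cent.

Ending inventory = $7,062.82

After Dec 1: 103 on hand, pool $1,545.00 (≈ $15.0000 each)
After Dec 3: 461 on hand, pool $7,631.00 (≈ $16.5531 each)
After Dec 4: 804 on hand, pool $14,148.00 (≈ $17.5970 each)
Dec 7, sell 577: 577/804 × $14,148.00 → $10,153.47
After Dec 8: 552 on hand, pool $9,519.53 (≈ $17.2455 each)
After Dec 9: 606 on hand, pool $10,491.53 (≈ $17.3128 each)
After Dec 12: 688 on hand, pool $12,459.53 (≈ $18.1098 each)
Dec 13, sell 298: 298/688 × $12,459.53 → $5,396.71
Total COGS = $10,153.47 + $5,396.71 = $15,550.18
Ending inventory (cost pool remaining) = $7,062.82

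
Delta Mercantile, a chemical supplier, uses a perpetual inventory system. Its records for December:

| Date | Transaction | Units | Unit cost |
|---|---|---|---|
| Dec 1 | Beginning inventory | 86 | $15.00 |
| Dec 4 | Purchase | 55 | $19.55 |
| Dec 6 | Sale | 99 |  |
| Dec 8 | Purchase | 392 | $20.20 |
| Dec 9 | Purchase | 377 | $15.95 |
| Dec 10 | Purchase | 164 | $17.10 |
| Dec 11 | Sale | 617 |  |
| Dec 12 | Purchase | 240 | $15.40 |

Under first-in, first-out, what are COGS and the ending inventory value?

COGS = $13,202.50; ending inventory = $9,594.70

Dec 6, 99 sold [FIFO — oldest first]: 86 @ $15.00 + 13 @ $19.55 = $1,544.15
Dec 11, 617 sold [FIFO — oldest first]: 42 @ $19.55 + 392 @ $20.20 + 183 @ $15.95 = $11,658.35
Total COGS = $1,544.15 + $11,658.35 = $13,202.50
Ending inventory: 194 @ $15.95 + 164 @ $17.10 + 240 @ $15.40 = $9,594.70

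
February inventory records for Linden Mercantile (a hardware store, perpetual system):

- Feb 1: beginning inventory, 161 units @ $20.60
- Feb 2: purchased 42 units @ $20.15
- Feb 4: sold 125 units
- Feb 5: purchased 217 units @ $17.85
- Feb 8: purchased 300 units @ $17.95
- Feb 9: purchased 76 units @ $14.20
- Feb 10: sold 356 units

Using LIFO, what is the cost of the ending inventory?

Ending inventory = $5,839.25

Feb 4, 125 sold [LIFO — newest first]: 42 @ $20.15 + 83 @ $20.60 = $2,556.10
Feb 10, 356 sold [LIFO — newest first]: 76 @ $14.20 + 280 @ $17.95 = $6,105.20
Total COGS = $2,556.10 + $6,105.20 = $8,661.30
Ending inventory: 78 @ $20.60 + 217 @ $17.85 + 20 @ $17.95 = $5,839.25
Check: goods available $14,500.55 = COGS $8,661.30 + ending $5,839.25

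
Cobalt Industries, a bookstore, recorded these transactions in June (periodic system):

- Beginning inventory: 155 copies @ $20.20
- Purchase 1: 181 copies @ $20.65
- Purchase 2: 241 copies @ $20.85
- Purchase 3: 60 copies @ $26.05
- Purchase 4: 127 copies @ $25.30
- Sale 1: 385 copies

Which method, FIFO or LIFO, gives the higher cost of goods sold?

FIFO COGS: 155 @ $20.20 + 181 @ $20.65 + 49 @ $20.85 = $7,890.30
LIFO COGS: 127 @ $25.30 + 60 @ $26.05 + 198 @ $20.85 = $8,904.40

LIFO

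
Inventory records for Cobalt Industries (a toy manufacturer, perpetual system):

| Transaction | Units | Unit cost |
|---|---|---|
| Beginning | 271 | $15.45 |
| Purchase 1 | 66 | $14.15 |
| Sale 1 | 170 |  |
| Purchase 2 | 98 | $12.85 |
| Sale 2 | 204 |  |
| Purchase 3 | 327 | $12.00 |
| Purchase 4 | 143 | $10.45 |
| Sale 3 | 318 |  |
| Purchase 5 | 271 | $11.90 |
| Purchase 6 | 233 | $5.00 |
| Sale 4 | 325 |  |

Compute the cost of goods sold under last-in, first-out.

COGS = $11,291.85

Sale 1 (170) [LIFO — newest first]: 66 @ $14.15 + 104 @ $15.45 = $2,540.70
Sale 2 (204) [LIFO — newest first]: 98 @ $12.85 + 106 @ $15.45 = $2,897.00
Sale 3 (318) [LIFO — newest first]: 143 @ $10.45 + 175 @ $12.00 = $3,594.35
Sale 4 (325) [LIFO — newest first]: 233 @ $5.00 + 92 @ $11.90 = $2,259.80
Total COGS = $2,540.70 + $2,897.00 + $3,594.35 + $2,259.80 = $11,291.85
Ending inventory: 61 @ $15.45 + 152 @ $12.00 + 179 @ $11.90 = $4,896.55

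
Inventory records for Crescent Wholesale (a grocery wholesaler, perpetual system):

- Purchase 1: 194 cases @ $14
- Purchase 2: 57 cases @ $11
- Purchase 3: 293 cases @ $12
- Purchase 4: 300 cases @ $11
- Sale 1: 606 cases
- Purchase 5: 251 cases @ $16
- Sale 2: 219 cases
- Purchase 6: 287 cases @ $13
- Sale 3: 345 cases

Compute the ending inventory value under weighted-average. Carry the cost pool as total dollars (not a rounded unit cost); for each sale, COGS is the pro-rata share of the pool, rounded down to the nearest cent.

After Purchase 1: 194 on hand, pool $2,716.00 (≈ $14.0000 each)
After Purchase 2: 251 on hand, pool $3,343.00 (≈ $13.3187 each)
After Purchase 3: 544 on hand, pool $6,859.00 (≈ $12.6085 each)
After Purchase 4: 844 on hand, pool $10,159.00 (≈ $12.0367 each)
Sale 1, sell 606: 606/844 × $10,159.00 → $7,294.25
After Purchase 5: 489 on hand, pool $6,880.75 (≈ $14.0711 each)
Sale 2, sell 219: 219/489 × $6,880.75 → $3,081.56
After Purchase 6: 557 on hand, pool $7,530.19 (≈ $13.5192 each)
Sale 3, sell 345: 345/557 × $7,530.19 → $4,664.12
Total COGS = $7,294.25 + $3,081.56 + $4,664.12 = $15,039.93
Ending inventory (cost pool remaining) = $2,866.07
Check: goods available $17,906.00 = COGS $15,039.93 + ending $2,866.07

Ending inventory = $2,866.07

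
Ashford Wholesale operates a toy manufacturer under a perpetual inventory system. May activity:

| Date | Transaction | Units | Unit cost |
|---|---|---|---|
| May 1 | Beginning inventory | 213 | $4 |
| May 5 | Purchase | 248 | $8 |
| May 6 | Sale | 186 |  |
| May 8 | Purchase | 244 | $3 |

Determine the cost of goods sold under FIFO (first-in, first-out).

May 6, 186 sold [FIFO — oldest first]: 186 @ $4 = $744
Ending inventory: 27 @ $4 + 248 @ $8 + 244 @ $3 = $2,824
Check: goods available $3,568 = COGS $744 + ending $2,824

COGS = $744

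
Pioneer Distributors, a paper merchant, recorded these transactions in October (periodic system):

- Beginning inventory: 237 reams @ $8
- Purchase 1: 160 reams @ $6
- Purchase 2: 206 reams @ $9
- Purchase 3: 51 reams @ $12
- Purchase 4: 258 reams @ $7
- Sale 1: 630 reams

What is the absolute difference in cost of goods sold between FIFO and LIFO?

$72

FIFO COGS: 237 @ $8 + 160 @ $6 + 206 @ $9 + 27 @ $12 = $5,034
LIFO COGS: 258 @ $7 + 51 @ $12 + 206 @ $9 + 115 @ $6 = $4,962
Difference = |$5,034 − $4,962| = $72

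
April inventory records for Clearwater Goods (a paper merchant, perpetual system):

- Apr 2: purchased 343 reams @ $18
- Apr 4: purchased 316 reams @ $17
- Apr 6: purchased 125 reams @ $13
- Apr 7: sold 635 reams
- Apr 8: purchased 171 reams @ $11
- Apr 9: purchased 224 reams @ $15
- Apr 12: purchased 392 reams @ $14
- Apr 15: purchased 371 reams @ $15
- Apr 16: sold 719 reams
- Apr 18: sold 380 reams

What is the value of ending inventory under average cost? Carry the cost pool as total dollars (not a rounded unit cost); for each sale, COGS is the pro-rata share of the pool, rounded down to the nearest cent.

After Apr 2: 343 on hand, pool $6,174.00 (≈ $18.0000 each)
After Apr 4: 659 on hand, pool $11,546.00 (≈ $17.5205 each)
After Apr 6: 784 on hand, pool $13,171.00 (≈ $16.7997 each)
Apr 7, sell 635: 635/784 × $13,171.00 → $10,667.83
After Apr 8: 320 on hand, pool $4,384.17 (≈ $13.7005 each)
After Apr 9: 544 on hand, pool $7,744.17 (≈ $14.2356 each)
After Apr 12: 936 on hand, pool $13,232.17 (≈ $14.1369 each)
After Apr 15: 1307 on hand, pool $18,797.17 (≈ $14.3819 each)
Apr 16, sell 719: 719/1307 × $18,797.17 → $10,340.60
Apr 18, sell 380: 380/588 × $8,456.57 → $5,465.13
Total COGS = $10,667.83 + $10,340.60 + $5,465.13 = $26,473.56
Ending inventory (cost pool remaining) = $2,991.44

Ending inventory = $2,991.44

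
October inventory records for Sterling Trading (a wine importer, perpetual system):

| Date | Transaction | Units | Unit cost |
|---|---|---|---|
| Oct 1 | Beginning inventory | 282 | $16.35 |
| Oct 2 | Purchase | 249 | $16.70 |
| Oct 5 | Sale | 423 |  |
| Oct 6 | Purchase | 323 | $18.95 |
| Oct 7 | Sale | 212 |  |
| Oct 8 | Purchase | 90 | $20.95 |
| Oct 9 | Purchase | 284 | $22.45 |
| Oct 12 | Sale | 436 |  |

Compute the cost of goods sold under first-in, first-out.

Oct 5, 423 sold [FIFO — oldest first]: 282 @ $16.35 + 141 @ $16.70 = $6,965.40
Oct 7, 212 sold [FIFO — oldest first]: 108 @ $16.70 + 104 @ $18.95 = $3,774.40
Oct 12, 436 sold [FIFO — oldest first]: 219 @ $18.95 + 90 @ $20.95 + 127 @ $22.45 = $8,886.70
Total COGS = $6,965.40 + $3,774.40 + $8,886.70 = $19,626.50
Ending inventory: 157 @ $22.45 = $3,524.65
Check: goods available $23,151.15 = COGS $19,626.50 + ending $3,524.65

COGS = $19,626.50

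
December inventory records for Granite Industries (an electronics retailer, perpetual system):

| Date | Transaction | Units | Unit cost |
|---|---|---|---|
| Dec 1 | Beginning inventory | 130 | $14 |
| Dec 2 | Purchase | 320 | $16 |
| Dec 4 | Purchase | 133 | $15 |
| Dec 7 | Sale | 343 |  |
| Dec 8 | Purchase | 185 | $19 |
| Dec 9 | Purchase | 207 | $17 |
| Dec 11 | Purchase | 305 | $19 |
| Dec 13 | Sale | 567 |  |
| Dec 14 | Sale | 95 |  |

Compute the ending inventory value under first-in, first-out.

Ending inventory = $5,225

Dec 7, 343 sold [FIFO — oldest first]: 130 @ $14 + 213 @ $16 = $5,228
Dec 13, 567 sold [FIFO — oldest first]: 107 @ $16 + 133 @ $15 + 185 @ $19 + 142 @ $17 = $9,636
Dec 14, 95 sold [FIFO — oldest first]: 65 @ $17 + 30 @ $19 = $1,675
Total COGS = $5,228 + $9,636 + $1,675 = $16,539
Ending inventory: 275 @ $19 = $5,225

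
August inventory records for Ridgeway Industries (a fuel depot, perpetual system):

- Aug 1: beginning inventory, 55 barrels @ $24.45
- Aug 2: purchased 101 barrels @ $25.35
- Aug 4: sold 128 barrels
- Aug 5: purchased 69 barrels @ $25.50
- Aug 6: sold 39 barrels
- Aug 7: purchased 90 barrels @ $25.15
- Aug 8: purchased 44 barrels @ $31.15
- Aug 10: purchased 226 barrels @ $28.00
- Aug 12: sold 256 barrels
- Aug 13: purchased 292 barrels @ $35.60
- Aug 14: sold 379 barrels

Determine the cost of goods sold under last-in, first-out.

COGS = $24,144.75

Aug 4, 128 sold [LIFO — newest first]: 101 @ $25.35 + 27 @ $24.45 = $3,220.50
Aug 6, 39 sold [LIFO — newest first]: 39 @ $25.50 = $994.50
Aug 12, 256 sold [LIFO — newest first]: 226 @ $28.00 + 30 @ $31.15 = $7,262.50
Aug 14, 379 sold [LIFO — newest first]: 292 @ $35.60 + 14 @ $31.15 + 73 @ $25.15 = $12,667.25
Total COGS = $3,220.50 + $994.50 + $7,262.50 + $12,667.25 = $24,144.75
Ending inventory: 28 @ $24.45 + 30 @ $25.50 + 17 @ $25.15 = $1,877.15
Check: goods available $26,021.90 = COGS $24,144.75 + ending $1,877.15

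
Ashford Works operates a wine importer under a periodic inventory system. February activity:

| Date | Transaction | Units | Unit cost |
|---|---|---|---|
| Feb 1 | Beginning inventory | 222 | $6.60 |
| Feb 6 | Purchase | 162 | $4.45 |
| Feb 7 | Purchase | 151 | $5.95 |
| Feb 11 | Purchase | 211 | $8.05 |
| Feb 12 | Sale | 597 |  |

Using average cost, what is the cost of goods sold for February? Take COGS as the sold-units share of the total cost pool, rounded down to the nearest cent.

Feb 12, sell 597: 597/746 × $4,783.10 → $3,827.76
Ending inventory (cost pool remaining) = $955.34
Check: goods available $4,783.10 = COGS $3,827.76 + ending $955.34

COGS = $3,827.76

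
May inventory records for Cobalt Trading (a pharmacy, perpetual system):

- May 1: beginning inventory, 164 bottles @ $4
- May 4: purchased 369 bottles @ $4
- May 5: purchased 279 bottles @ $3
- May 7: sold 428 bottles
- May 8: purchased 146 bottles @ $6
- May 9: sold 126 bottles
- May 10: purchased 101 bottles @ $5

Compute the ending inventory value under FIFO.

Ending inventory = $2,155

May 7, 428 sold [FIFO — oldest first]: 164 @ $4 + 264 @ $4 = $1,712
May 9, 126 sold [FIFO — oldest first]: 105 @ $4 + 21 @ $3 = $483
Total COGS = $1,712 + $483 = $2,195
Ending inventory: 258 @ $3 + 146 @ $6 + 101 @ $5 = $2,155
Check: goods available $4,350 = COGS $2,195 + ending $2,155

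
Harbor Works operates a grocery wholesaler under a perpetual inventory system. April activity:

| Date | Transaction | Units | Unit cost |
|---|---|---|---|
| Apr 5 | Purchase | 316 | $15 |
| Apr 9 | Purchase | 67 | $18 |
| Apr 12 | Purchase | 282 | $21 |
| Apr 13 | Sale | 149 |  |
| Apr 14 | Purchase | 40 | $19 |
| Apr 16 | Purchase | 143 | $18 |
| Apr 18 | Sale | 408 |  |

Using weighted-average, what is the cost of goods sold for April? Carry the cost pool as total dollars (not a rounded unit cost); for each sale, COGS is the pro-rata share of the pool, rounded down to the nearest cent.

After Apr 5: 316 on hand, pool $4,740.00 (≈ $15.0000 each)
After Apr 9: 383 on hand, pool $5,946.00 (≈ $15.5248 each)
After Apr 12: 665 on hand, pool $11,868.00 (≈ $17.8466 each)
Apr 13, sell 149: 149/665 × $11,868.00 → $2,659.14
After Apr 14: 556 on hand, pool $9,968.86 (≈ $17.9296 each)
After Apr 16: 699 on hand, pool $12,542.86 (≈ $17.9440 each)
Apr 18, sell 408: 408/699 × $12,542.86 → $7,321.15
Total COGS = $2,659.14 + $7,321.15 = $9,980.29
Ending inventory (cost pool remaining) = $5,221.71
Check: goods available $15,202.00 = COGS $9,980.29 + ending $5,221.71

COGS = $9,980.29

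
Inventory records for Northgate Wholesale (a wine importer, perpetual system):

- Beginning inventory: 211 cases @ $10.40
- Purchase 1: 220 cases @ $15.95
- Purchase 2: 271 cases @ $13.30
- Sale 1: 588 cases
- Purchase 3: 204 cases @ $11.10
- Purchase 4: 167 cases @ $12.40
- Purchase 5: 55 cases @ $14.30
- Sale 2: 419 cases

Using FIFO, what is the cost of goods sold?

COGS = $12,824.50

Sale 1 (588) [FIFO — oldest first]: 211 @ $10.40 + 220 @ $15.95 + 157 @ $13.30 = $7,791.50
Sale 2 (419) [FIFO — oldest first]: 114 @ $13.30 + 204 @ $11.10 + 101 @ $12.40 = $5,033.00
Total COGS = $7,791.50 + $5,033.00 = $12,824.50
Ending inventory: 66 @ $12.40 + 55 @ $14.30 = $1,604.90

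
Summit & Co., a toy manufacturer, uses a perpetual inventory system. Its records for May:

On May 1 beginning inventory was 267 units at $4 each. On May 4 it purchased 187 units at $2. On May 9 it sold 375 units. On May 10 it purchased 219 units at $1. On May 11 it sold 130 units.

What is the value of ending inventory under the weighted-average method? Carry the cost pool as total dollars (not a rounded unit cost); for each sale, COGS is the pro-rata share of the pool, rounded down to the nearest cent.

Ending inventory = $264.93

After May 1: 267 on hand, pool $1,068.00 (≈ $4.0000 each)
After May 4: 454 on hand, pool $1,442.00 (≈ $3.1762 each)
May 9, sell 375: 375/454 × $1,442.00 → $1,191.07
After May 10: 298 on hand, pool $469.93 (≈ $1.5769 each)
May 11, sell 130: 130/298 × $469.93 → $205.00
Total COGS = $1,191.07 + $205.00 = $1,396.07
Ending inventory (cost pool remaining) = $264.93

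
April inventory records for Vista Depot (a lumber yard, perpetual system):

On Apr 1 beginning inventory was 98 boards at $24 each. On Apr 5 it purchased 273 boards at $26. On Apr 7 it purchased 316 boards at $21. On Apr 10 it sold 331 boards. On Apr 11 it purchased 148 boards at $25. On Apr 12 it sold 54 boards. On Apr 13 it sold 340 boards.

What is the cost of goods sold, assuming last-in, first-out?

COGS = $17,122

Apr 10, 331 sold [LIFO — newest first]: 316 @ $21 + 15 @ $26 = $7,026
Apr 12, 54 sold [LIFO — newest first]: 54 @ $25 = $1,350
Apr 13, 340 sold [LIFO — newest first]: 94 @ $25 + 246 @ $26 = $8,746
Total COGS = $7,026 + $1,350 + $8,746 = $17,122
Ending inventory: 98 @ $24 + 12 @ $26 = $2,664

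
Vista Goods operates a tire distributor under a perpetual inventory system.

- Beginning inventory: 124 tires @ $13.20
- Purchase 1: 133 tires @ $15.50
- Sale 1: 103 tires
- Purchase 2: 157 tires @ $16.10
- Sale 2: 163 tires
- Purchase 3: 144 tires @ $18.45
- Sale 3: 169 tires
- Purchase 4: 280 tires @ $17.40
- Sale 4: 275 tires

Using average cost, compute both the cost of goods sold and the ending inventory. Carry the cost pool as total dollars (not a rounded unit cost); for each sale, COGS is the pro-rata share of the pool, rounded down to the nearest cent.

After Beginning: 124 on hand, pool $1,636.80 (≈ $13.2000 each)
After Purchase 1: 257 on hand, pool $3,698.30 (≈ $14.3903 each)
Sale 1, sell 103: 103/257 × $3,698.30 → $1,482.19
After Purchase 2: 311 on hand, pool $4,743.81 (≈ $15.2534 each)
Sale 2, sell 163: 163/311 × $4,743.81 → $2,486.30
After Purchase 3: 292 on hand, pool $4,914.31 (≈ $16.8298 each)
Sale 3, sell 169: 169/292 × $4,914.31 → $2,844.24
After Purchase 4: 403 on hand, pool $6,942.07 (≈ $17.2260 each)
Sale 4, sell 275: 275/403 × $6,942.07 → $4,737.14
Total COGS = $1,482.19 + $2,486.30 + $2,844.24 + $4,737.14 = $11,549.87
Ending inventory (cost pool remaining) = $2,204.93
Check: goods available $13,754.80 = COGS $11,549.87 + ending $2,204.93

COGS = $11,549.87; ending inventory = $2,204.93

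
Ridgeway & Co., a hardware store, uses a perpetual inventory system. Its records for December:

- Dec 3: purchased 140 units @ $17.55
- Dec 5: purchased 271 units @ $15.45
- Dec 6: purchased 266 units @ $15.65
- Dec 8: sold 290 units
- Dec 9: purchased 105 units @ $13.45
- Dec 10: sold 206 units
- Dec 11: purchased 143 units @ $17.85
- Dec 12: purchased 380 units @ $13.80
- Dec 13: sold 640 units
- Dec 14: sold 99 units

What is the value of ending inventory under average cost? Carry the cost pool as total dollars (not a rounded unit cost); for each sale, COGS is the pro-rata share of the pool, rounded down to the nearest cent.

Ending inventory = $1,056.37

After Dec 3: 140 on hand, pool $2,457.00 (≈ $17.5500 each)
After Dec 5: 411 on hand, pool $6,643.95 (≈ $16.1653 each)
After Dec 6: 677 on hand, pool $10,806.85 (≈ $15.9629 each)
Dec 8, sell 290: 290/677 × $10,806.85 → $4,629.22
After Dec 9: 492 on hand, pool $7,589.88 (≈ $15.4266 each)
Dec 10, sell 206: 206/492 × $7,589.88 → $3,177.87
After Dec 11: 429 on hand, pool $6,964.56 (≈ $16.2344 each)
After Dec 12: 809 on hand, pool $12,208.56 (≈ $15.0909 each)
Dec 13, sell 640: 640/809 × $12,208.56 → $9,658.19
Dec 14, sell 99: 99/169 × $2,550.37 → $1,494.00
Total COGS = $4,629.22 + $3,177.87 + $9,658.19 + $1,494.00 = $18,959.28
Ending inventory (cost pool remaining) = $1,056.37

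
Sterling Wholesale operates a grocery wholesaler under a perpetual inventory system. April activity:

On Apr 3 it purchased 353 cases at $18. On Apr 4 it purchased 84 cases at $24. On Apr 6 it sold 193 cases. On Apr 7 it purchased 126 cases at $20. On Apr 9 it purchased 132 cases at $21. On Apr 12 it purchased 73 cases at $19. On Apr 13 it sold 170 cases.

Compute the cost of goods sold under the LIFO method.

Apr 6, 193 sold [LIFO — newest first]: 84 @ $24 + 109 @ $18 = $3,978
Apr 13, 170 sold [LIFO — newest first]: 73 @ $19 + 97 @ $21 = $3,424
Total COGS = $3,978 + $3,424 = $7,402
Ending inventory: 244 @ $18 + 126 @ $20 + 35 @ $21 = $7,647

COGS = $7,402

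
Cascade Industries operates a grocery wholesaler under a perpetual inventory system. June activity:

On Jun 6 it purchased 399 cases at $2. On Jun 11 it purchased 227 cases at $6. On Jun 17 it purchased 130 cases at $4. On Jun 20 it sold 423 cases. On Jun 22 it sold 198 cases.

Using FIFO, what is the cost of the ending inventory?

Ending inventory = $550

Jun 20, 423 sold [FIFO — oldest first]: 399 @ $2 + 24 @ $6 = $942
Jun 22, 198 sold [FIFO — oldest first]: 198 @ $6 = $1,188
Total COGS = $942 + $1,188 = $2,130
Ending inventory: 5 @ $6 + 130 @ $4 = $550
Check: goods available $2,680 = COGS $2,130 + ending $550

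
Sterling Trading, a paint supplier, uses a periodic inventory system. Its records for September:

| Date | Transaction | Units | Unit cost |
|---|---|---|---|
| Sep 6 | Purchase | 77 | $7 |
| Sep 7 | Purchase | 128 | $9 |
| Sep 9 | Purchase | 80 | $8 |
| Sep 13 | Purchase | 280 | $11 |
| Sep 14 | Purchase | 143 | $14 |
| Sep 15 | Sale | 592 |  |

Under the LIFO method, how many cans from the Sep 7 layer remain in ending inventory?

Sep 15, 592 sold [LIFO — newest first]: 143 @ $14 + 280 @ $11 + 80 @ $8 + 89 @ $9 = $6,523
Ending inventory: 77 @ $7 + 39 @ $9 = $890
Check: goods available $7,413 = COGS $6,523 + ending $890

39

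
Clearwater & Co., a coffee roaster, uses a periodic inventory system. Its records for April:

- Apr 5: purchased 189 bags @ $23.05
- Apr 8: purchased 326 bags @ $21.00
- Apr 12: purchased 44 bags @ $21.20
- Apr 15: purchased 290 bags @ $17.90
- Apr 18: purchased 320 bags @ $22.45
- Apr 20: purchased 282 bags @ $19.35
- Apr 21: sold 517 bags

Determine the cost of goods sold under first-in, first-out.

Apr 21, 517 sold [FIFO — oldest first]: 189 @ $23.05 + 326 @ $21.00 + 2 @ $21.20 = $11,244.85
Ending inventory: 42 @ $21.20 + 290 @ $17.90 + 320 @ $22.45 + 282 @ $19.35 = $18,722.10
Check: goods available $29,966.95 = COGS $11,244.85 + ending $18,722.10

COGS = $11,244.85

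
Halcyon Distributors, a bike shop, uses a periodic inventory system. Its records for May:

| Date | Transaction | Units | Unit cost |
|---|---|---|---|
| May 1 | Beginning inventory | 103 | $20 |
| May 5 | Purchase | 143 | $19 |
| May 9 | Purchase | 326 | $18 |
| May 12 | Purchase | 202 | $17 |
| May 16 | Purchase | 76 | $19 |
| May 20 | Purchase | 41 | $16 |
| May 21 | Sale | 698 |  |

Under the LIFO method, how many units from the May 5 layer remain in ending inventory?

May 21, 698 sold [LIFO — newest first]: 41 @ $16 + 76 @ $19 + 202 @ $17 + 326 @ $18 + 53 @ $19 = $12,409
Ending inventory: 103 @ $20 + 90 @ $19 = $3,770

90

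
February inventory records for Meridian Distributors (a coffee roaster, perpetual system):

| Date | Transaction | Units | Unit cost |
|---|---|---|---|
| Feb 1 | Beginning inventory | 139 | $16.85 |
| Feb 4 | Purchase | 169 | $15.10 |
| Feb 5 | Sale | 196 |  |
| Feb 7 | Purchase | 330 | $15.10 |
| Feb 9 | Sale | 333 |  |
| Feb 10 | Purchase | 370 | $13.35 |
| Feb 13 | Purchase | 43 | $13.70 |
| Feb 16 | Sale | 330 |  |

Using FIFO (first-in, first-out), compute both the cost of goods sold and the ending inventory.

Feb 5, 196 sold [FIFO — oldest first]: 139 @ $16.85 + 57 @ $15.10 = $3,202.85
Feb 9, 333 sold [FIFO — oldest first]: 112 @ $15.10 + 221 @ $15.10 = $5,028.30
Feb 16, 330 sold [FIFO — oldest first]: 109 @ $15.10 + 221 @ $13.35 = $4,596.25
Total COGS = $3,202.85 + $5,028.30 + $4,596.25 = $12,827.40
Ending inventory: 149 @ $13.35 + 43 @ $13.70 = $2,578.25

COGS = $12,827.40; ending inventory = $2,578.25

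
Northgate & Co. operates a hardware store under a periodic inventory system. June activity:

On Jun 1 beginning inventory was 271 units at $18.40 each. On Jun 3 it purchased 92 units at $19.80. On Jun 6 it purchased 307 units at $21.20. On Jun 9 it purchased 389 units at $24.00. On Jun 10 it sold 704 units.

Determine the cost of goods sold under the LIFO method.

Jun 10, 704 sold [LIFO — newest first]: 389 @ $24.00 + 307 @ $21.20 + 8 @ $19.80 = $16,002.80
Ending inventory: 271 @ $18.40 + 84 @ $19.80 = $6,649.60
Check: goods available $22,652.40 = COGS $16,002.80 + ending $6,649.60

COGS = $16,002.80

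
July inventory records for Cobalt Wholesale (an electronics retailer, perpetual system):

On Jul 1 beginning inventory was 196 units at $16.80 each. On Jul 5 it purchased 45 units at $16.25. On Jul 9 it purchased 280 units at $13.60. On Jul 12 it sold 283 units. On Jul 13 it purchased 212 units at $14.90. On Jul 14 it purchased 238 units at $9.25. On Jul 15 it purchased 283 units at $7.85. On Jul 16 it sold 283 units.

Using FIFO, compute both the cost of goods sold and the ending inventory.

Jul 12, 283 sold [FIFO — oldest first]: 196 @ $16.80 + 45 @ $16.25 + 42 @ $13.60 = $4,595.25
Jul 16, 283 sold [FIFO — oldest first]: 238 @ $13.60 + 45 @ $14.90 = $3,907.30
Total COGS = $4,595.25 + $3,907.30 = $8,502.55
Ending inventory: 167 @ $14.90 + 238 @ $9.25 + 283 @ $7.85 = $6,911.35

COGS = $8,502.55; ending inventory = $6,911.35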